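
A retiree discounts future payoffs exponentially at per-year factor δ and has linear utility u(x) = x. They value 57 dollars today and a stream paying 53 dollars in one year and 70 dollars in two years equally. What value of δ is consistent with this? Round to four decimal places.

Equating present values: 57 = 53δ + 70δ².
Rearranged: 70δ² + 53δ − 57 = 0.
The positive root is δ = [−53 + √(53² + 4·70·57)] / (2·70) = (−53 + 137.000)/140 ≈ 0.6000.

δ ≈ 0.6000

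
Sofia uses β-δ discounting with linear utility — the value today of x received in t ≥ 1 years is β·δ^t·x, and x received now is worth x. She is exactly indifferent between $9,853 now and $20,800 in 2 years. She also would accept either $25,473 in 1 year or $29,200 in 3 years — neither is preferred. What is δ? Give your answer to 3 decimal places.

δ ≈ 0.934

From the later pair, β·δ^1·25473 = β·δ^3·29200; dividing through, δ^2 = 25473/29200 = 0.87236, so δ = 0.93400.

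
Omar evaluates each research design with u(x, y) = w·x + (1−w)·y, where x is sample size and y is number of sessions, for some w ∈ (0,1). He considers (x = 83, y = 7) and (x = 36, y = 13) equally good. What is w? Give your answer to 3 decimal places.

w = 0.113

Equating utilities: w·83 + (1−w)·7 = w·36 + (1−w)·13.
Rearranging, 47·w − 6·(1−w) = 0.
Hence w = 6/(47+6) = 6/53 = 0.113.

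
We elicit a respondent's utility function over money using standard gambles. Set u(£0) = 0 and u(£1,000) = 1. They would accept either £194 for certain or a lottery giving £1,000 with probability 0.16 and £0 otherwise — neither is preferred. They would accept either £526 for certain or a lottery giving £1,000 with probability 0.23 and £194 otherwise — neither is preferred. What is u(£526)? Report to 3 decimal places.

First, u(£194) = 0.16·u(£1,000) + 0.84·u(£0) = 0.16.
Then u(£526) = 0.23·u(£1,000) + 0.77·u(£194) = 0.23·1.00 + 0.77·0.16 = 0.3532.

0.353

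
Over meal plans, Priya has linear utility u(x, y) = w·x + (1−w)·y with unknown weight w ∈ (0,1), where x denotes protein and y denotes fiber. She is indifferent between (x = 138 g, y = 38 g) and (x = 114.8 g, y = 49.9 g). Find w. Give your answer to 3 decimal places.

w = 0.339

Indifference: w·138 + (1−w)·38 = w·114.8 + (1−w)·49.9.
Rearranging, 23.2·w − 11.9·(1−w) = 0.
Hence w = 11.9/(23.2+11.9) = 11.9/35.1 = 0.339.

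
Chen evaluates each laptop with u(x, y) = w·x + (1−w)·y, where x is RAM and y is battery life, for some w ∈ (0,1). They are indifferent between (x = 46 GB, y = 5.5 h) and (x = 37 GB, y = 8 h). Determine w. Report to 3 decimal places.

Equating utilities: w·46 + (1−w)·5.5 = w·37 + (1−w)·8.
w·(46−37) = (1−w)·(8−5.5), i.e. w·9 = (1−w)·2.5.
So w/(1−w) = 2.5/9 = 0.2778, giving w = 2.5/(9+2.5) = 0.217.

w = 0.217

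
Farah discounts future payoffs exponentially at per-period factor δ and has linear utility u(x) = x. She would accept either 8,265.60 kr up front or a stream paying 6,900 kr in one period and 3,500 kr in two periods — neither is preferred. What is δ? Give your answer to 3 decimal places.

The stream is worth 6900δ + 3500δ² today, so 6900δ + 3500δ² = 8265.60.
That is, 3500δ² + 6900δ − 8265.60 = 0, a quadratic in δ.
The positive root is δ = [−6900 + √(6900² + 4·3500·8265.60)] / (2·3500) = (−6900 + 12780.000)/7000 ≈ 0.840.

δ ≈ 0.840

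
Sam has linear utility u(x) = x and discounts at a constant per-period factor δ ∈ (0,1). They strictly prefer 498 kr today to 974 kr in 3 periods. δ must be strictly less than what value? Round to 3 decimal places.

Under u(x) = x this choice says 498 > δ^3·974.
Dividing by 974: δ^3 < 0.51129. Both sides are positive, so the cube root keeps the direction.
δ < 0.51129^(1/3) = 0.800.

δ < 0.800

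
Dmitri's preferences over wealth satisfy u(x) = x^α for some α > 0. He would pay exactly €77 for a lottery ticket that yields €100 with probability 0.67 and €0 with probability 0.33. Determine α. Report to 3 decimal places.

The lottery's expected utility is 0.67·u(100) + 0.33·u(0) = 0.67·100^α (since u(0) = 0 for α > 0).
Indifference: 77^α = 0.67·100^α, so (77/100)^α = 0.67.
Take logs: α = ln 0.67 / ln(77/100) ≈ 1.53226.

α ≈ 1.532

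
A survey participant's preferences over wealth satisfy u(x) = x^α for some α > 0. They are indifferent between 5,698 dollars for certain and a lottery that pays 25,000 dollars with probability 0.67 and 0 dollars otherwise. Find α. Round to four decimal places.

Since u(0) = 0, the lottery's EU is 0.67·25000^α.
Indifference: 5698^α = 0.67·25000^α, so (5698/25000)^α = 0.67.
Take logs: α = ln 0.67 / ln(5698/25000) ≈ 0.270820.

α ≈ 0.2708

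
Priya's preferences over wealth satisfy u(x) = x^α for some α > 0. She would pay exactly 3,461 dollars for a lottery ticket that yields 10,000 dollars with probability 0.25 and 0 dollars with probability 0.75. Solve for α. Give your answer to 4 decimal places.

EU(lottery) = 0.25·10000^α + 0.75·0 = 0.25·10000^α.
Indifference: 3461^α = 0.25·10000^α, so (3461/10000)^α = 0.25.
α = ln(0.25) / ln(3461/10000) = -1.3862944/-1.0610275 ≈ 1.3066.

α ≈ 1.3066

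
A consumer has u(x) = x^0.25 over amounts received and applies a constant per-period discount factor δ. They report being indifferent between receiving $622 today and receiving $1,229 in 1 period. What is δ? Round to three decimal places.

Equating discounted utilities: u(622) = δ·u(1229) ⇒ δ = u(622)/u(1229).
Since u(x) = x^0.25, δ = (622/1229)^0.25 = 0.50610^0.25 = 0.84345.

δ ≈ 0.843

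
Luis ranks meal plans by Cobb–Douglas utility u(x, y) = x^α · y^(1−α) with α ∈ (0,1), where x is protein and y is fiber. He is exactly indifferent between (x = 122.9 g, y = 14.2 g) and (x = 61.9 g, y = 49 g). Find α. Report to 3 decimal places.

α ≈ 0.644

Set the two utilities equal: 122.9^α·14.2^(1−α) = 61.9^α·49^(1−α).
Taking logs: α·ln 122.9 + (1−α)·ln 14.2 = α·ln 61.9 + (1−α)·ln 49, i.e. α·0.685851 = (1−α)·1.238578.
Thus α·(1.924429) = 1.238578, so α = 1.238578/1.924429 ≈ 0.644.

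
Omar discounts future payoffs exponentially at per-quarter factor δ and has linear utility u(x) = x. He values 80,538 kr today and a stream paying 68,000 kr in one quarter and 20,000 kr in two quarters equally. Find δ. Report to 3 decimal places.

Present value of the stream is 68000·δ + 20000·δ². Indifference gives 68000δ + 20000δ² = 80538.
So 20000δ² + 68000δ − 80538 = 0.
The positive root is δ = [−68000 + √(68000² + 4·20000·80538)] / (2·20000) = (−68000 + 105200.000)/40000 ≈ 0.930.

δ ≈ 0.930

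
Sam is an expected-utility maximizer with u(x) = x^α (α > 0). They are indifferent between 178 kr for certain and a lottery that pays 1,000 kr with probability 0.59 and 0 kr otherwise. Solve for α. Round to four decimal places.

α ≈ 0.3057

The lottery's expected utility is 0.59·u(1000) + 0.41·u(0) = 0.59·1000^α (since u(0) = 0 for α > 0).
Indifference: 178^α = 0.59·1000^α, so (178/1000)^α = 0.59.
α = ln(0.59) / ln(178/1000) = -0.5276327/-1.7259717 ≈ 0.3057.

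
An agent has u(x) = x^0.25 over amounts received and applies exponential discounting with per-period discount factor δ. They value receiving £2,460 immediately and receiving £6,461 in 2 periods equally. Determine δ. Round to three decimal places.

Equating discounted utilities: u(2460) = δ^2·u(6461) ⇒ δ^2 = u(2460)/u(6461).
Since u(x) = x^0.25, δ^2 = (2460/6461)^0.25 = 0.38075^0.25 = 0.78552.
So δ = 0.78552^(1/2) ≈ 0.886.

δ ≈ 0.886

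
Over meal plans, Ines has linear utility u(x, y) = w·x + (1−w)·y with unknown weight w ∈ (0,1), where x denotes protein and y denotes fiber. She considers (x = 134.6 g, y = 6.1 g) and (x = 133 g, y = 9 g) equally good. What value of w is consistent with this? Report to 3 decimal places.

Equating utilities: w·134.6 + (1−w)·6.1 = w·133 + (1−w)·9.
Collecting terms: w·1.6 = (1−w)·2.9.
So w/(1−w) = 2.9/1.6 = 1.8125, giving w = 2.9/(1.6+2.9) = 0.644.

w = 0.644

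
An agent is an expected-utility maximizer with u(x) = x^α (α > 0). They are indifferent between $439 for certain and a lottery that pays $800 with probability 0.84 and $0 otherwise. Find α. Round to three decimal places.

α ≈ 0.291

Since u(0) = 0, the lottery's EU is 0.84·800^α.
Equating: 439^α = 0.84·800^α, i.e. 0.5487^α = 0.84.
α = ln(0.84) / ln(439/800) = -0.174353/-0.600112 ≈ 0.291.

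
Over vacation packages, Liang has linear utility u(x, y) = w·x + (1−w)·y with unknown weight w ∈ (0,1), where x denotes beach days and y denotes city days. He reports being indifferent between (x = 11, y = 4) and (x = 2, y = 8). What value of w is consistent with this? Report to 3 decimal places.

w = 0.308

Equating utilities: w·11 + (1−w)·4 = w·2 + (1−w)·8.
w·(11−2) = (1−w)·(8−4), i.e. w·9 = (1−w)·4.
Hence w = 4/(9+4) = 4/13 = 0.308.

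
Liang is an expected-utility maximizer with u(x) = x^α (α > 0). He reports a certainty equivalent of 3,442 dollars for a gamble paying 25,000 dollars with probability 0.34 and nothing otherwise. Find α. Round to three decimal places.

α ≈ 0.544

The lottery's expected utility is 0.34·u(25000) + 0.66·u(0) = 0.34·25000^α (since u(0) = 0 for α > 0).
Indifference: 3442^α = 0.34·25000^α, so (3442/25000)^α = 0.34.
Taking logs: α·ln(3442/25000) = ln(0.34), so α = -1.078810 / -1.982823 ≈ 0.544.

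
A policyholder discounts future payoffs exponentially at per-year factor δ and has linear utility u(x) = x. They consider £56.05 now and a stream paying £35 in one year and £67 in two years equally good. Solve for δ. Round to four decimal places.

δ ≈ 0.6900

Present value of the stream is 35·δ + 67·δ². Indifference gives 35δ + 67δ² = 56.05.
That is, 67δ² + 35δ − 56.05 = 0, a quadratic in δ.
δ = (−35 + √(35² + 4·67·56.05)) / (2·67) = (−35 + √16246.40) / 134 ≈ 0.6900.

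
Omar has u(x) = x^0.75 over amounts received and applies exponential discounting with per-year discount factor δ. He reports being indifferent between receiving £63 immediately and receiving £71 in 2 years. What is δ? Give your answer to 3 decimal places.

The payoff in 2 years is discounted by δ^2, so u(63) = δ^2·u(71) and δ^2 = u(63)/u(71).
With u(x) = x^0.75: δ^2 = 63^0.75/71^0.75 = (63/71)^0.75 = 0.91424.
Hence δ = (0.91424)^(1/2) = 0.95616.

δ ≈ 0.956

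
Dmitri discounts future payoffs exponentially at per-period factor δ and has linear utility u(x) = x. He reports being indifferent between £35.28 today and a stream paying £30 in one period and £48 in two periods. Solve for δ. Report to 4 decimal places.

Equating present values: 35.28 = 30δ + 48δ².
So 48δ² + 30δ − 35.28 = 0.
δ = (−30 + √(30² + 4·48·35.28)) / (2·48) = (−30 + √7673.76) / 96 ≈ 0.6000.

δ ≈ 0.6000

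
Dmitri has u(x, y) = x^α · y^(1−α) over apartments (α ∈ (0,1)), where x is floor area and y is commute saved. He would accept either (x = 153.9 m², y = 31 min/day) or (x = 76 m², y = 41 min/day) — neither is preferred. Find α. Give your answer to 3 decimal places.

α ≈ 0.284

Indifference: 153.9^α · 31^(1−α) = 76^α · 41^(1−α).
Taking logs: α·ln 153.9 + (1−α)·ln 31 = α·ln 76 + (1−α)·ln 41, i.e. α·0.705570 = (1−α)·0.279585.
With A = 0.705570 and B = 0.279585: α·A = (1−α)·B, so α = B/(A+B) = 0.279585/0.985155 ≈ 0.284.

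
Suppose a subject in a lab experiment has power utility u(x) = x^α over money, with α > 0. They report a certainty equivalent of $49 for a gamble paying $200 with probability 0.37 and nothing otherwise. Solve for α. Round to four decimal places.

The lottery's expected utility is 0.37·u(200) + 0.63·u(0) = 0.37·200^α (since u(0) = 0 for α > 0).
Setting u(49) equal to that: 49^α = 0.37·200^α ⇒ (49/200)^α = 0.37.
α = ln(0.37) / ln(49/200) = -0.9942523/-1.4064971 ≈ 0.7069.

α ≈ 0.7069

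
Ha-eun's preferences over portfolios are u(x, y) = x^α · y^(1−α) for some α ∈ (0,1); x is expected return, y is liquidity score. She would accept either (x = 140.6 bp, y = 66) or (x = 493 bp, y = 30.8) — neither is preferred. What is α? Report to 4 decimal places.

Set the two utilities equal: 140.6^α·66^(1−α) = 493^α·30.8^(1−α).
Taking logs: α·ln 140.6 + (1−α)·ln 66 = α·ln 493 + (1−α)·ln 30.8, i.e. α·-1.2545902 = (1−α)·-0.7621401.
So α/(1−α) = (-0.7621401)/(-1.2545902) = 0.6074813, and α = 0.6074813/1.6074813 ≈ 0.3779.

α ≈ 0.3779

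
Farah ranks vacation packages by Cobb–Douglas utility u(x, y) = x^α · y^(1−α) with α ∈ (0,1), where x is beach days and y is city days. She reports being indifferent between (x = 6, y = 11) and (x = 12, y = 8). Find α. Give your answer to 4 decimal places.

Indifference: 6^α · 11^(1−α) = 12^α · 8^(1−α).
Taking logs: α·ln 6 + (1−α)·ln 11 = α·ln 12 + (1−α)·ln 8, i.e. α·-0.6931472 = (1−α)·-0.3184537.
Thus α·(-1.0116009) = -0.3184537, so α = -0.3184537/-1.0116009 ≈ 0.3148.

α ≈ 0.3148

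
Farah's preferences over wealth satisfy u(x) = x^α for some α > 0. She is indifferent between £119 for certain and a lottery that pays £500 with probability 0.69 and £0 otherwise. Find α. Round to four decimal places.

The lottery's expected utility is 0.69·u(500) + 0.31·u(0) = 0.69·500^α (since u(0) = 0 for α > 0).
Setting u(119) equal to that: 119^α = 0.69·500^α ⇒ (119/500)^α = 0.69.
Taking logs: α·ln(119/500) = ln(0.69), so α = -0.3710637 / -1.4354846 ≈ 0.2585.

α ≈ 0.2585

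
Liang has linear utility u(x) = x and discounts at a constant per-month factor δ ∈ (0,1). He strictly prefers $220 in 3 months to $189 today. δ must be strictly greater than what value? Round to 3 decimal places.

δ > 0.951

Comparing present values: 189 < δ^3·220.
Hence δ^3 > 189/220 = 0.85909, and x ↦ x^(1/3) is increasing on (0,∞).
δ > (189/220)^(1/3) ≈ 0.951.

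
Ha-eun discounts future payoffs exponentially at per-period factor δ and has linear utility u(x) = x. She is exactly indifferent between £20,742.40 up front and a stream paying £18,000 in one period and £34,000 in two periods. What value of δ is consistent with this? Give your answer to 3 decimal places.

δ ≈ 0.560

Present value of the stream is 18000·δ + 34000·δ². Indifference gives 18000δ + 34000δ² = 20742.40.
Rearranged: 34000δ² + 18000δ − 20742.40 = 0.
By the quadratic formula (taking the positive root), δ = (−18000 + √3144966400.00) / 68000 ≈ 0.560.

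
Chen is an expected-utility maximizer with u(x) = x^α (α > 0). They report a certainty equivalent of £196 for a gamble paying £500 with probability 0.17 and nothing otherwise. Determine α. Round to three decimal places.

α ≈ 1.892

The lottery's expected utility is 0.17·u(500) + 0.83·u(0) = 0.17·500^α (since u(0) = 0 for α > 0).
Indifference: 196^α = 0.17·500^α, so (196/500)^α = 0.17.
Taking logs: α·ln(196/500) = ln(0.17), so α = -1.771957 / -0.936493 ≈ 1.892.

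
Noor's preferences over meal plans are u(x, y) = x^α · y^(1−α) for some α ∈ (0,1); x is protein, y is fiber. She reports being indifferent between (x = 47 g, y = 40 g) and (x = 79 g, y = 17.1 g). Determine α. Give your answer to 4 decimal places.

α ≈ 0.6207

Indifference: 47^α · 40^(1−α) = 79^α · 17.1^(1−α).
Taking logs: α·ln 47 + (1−α)·ln 40 = α·ln 79 + (1−α)·ln 17.1, i.e. α·-0.5193003 = (1−α)·-0.8498010.
Thus α·(-1.3691013) = -0.8498010, so α = -0.8498010/-1.3691013 ≈ 0.6207.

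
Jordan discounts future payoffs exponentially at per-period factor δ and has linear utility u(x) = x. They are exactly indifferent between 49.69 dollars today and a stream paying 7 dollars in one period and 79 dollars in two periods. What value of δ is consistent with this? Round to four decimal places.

Equating present values: 49.69 = 7δ + 79δ².
That is, 79δ² + 7δ − 49.69 = 0, a quadratic in δ.
By the quadratic formula (taking the positive root), δ = (−7 + √15751.04) / 158 ≈ 0.7500.

δ ≈ 0.7500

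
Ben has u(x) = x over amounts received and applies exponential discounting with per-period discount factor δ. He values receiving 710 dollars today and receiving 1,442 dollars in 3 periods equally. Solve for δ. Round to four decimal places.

The payoff in 3 periods is discounted by δ^3, so u(710) = δ^3·u(1442) and δ^3 = u(710)/u(1442).
With u(x) = x: δ^3 = 710/1442 = 0.49237.
Hence δ = (0.49237)^(1/3) = 0.789643.

δ ≈ 0.7896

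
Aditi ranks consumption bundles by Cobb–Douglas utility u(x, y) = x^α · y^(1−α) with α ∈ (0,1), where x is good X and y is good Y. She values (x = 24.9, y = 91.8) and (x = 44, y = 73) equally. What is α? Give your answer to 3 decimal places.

The Cobb–Douglas utilities coincide, so 24.9^α·91.8^(1−α) = 44^α·73^(1−α).
(24.9/44)^α = (73/91.8)^(1−α); take logs: α·ln(24.9/44) = (1−α)·ln(73/91.8), i.e. α·-0.569322 = (1−α)·-0.229153.
Thus α·(-0.798475) = -0.229153, so α = -0.229153/-0.798475 ≈ 0.287.

α ≈ 0.287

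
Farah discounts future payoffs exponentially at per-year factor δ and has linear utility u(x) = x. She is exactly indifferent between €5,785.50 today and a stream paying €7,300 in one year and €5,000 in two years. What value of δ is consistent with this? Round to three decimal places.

Equating present values: 5785.50 = 7300δ + 5000δ².
So 5000δ² + 7300δ − 5785.50 = 0.
By the quadratic formula (taking the positive root), δ = (−7300 + √169000000.00) / 10000 ≈ 0.570.

δ ≈ 0.570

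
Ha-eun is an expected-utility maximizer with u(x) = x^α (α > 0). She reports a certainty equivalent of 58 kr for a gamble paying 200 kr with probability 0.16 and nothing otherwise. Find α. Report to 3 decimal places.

α ≈ 1.480

The lottery's expected utility is 0.16·u(200) + 0.84·u(0) = 0.16·200^α (since u(0) = 0 for α > 0).
Indifference: 58^α = 0.16·200^α, so (58/200)^α = 0.16.
Taking logs: α·ln(58/200) = ln(0.16), so α = -1.832581 / -1.237874 ≈ 1.480.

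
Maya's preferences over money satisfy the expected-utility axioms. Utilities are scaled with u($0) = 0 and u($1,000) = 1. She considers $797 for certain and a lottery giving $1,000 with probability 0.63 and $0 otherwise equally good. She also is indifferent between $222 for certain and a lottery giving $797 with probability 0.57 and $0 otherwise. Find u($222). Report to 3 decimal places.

0.359

The first gamble pins u($797): it must equal 0.63·1 + 0.37·0 = 0.63.
The second indifference gives u($222) = 0.57·u($797) + 0.43·u($0) = 0.57·0.63 + 0.43·0.00 = 0.3591.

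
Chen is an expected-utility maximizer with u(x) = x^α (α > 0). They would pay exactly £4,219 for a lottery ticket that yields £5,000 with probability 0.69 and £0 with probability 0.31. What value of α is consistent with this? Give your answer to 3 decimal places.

Since u(0) = 0, the lottery's EU is 0.69·5000^α.
Setting u(4219) equal to that: 4219^α = 0.69·5000^α ⇒ (4219/5000)^α = 0.69.
Taking logs: α·ln(4219/5000) = ln(0.69), so α = -0.371064 / -0.169840 ≈ 2.185.

α ≈ 2.185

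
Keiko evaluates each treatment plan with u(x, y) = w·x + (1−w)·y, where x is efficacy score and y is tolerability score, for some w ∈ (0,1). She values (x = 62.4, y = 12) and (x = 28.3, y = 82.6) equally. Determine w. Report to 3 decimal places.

w = 0.674

Equating utilities: w·62.4 + (1−w)·12 = w·28.3 + (1−w)·82.6.
Collecting terms: w·34.1 = (1−w)·70.6.
Hence w = 70.6/(34.1+70.6) = 70.6/104.7 = 0.674.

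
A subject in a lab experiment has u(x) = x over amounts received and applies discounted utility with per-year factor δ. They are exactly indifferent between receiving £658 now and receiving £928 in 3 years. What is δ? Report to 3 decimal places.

The payoff in 3 years is discounted by δ^3, so u(658) = δ^3·u(928) and δ^3 = u(658)/u(928).
With u(x) = x: δ^3 = 658/928 = 0.70905.
So δ = 0.70905^(1/3) ≈ 0.892.

δ ≈ 0.892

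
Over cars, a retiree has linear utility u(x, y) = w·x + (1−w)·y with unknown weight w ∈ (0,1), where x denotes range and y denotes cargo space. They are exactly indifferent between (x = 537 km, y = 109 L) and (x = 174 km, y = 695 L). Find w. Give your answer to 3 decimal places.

w = 0.617

Indifference: w·537 + (1−w)·109 = w·174 + (1−w)·695.
Rearranging, 363·w − 586·(1−w) = 0.
Hence w = 586/(363+586) = 586/949 = 0.617.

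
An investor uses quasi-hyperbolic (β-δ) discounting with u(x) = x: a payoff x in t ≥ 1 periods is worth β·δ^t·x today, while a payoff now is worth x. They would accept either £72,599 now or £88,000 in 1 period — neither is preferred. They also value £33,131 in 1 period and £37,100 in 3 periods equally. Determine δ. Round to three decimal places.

From the later pair, β·δ^1·33131 = β·δ^3·37100; dividing through, δ^2 = 33131/37100 = 0.89302, so δ = 0.94500.

δ ≈ 0.945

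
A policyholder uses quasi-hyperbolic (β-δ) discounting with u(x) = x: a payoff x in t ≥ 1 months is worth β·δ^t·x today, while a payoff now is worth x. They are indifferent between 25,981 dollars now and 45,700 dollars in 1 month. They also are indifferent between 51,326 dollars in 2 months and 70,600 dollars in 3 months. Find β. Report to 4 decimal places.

β ≈ 0.7820

From the later pair, β·δ^2·51326 = β·δ^3·70600; dividing through, δ = 51326/70600 = 0.72700.
Substituting δ into 25981 = β·δ·45700: β = 25981/(33223.771) ≈ 0.7820.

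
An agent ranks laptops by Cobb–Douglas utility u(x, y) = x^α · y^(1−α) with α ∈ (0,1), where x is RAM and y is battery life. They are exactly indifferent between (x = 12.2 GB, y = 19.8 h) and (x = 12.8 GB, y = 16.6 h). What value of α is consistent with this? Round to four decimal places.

α ≈ 0.7859

Set the two utilities equal: 12.2^α·19.8^(1−α) = 12.8^α·16.6^(1−α).
Rearrange to (12.2/12.8)^α = (16.6/19.8)^(1−α) and take logs: α·-0.0480092 = (1−α)·-0.1762792.
Thus α·(-0.2242884) = -0.1762792, so α = -0.1762792/-0.2242884 ≈ 0.7859.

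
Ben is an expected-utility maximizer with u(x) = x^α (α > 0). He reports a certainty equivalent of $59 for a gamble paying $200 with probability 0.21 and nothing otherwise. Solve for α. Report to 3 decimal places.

α ≈ 1.278

The lottery's expected utility is 0.21·u(200) + 0.79·u(0) = 0.21·200^α (since u(0) = 0 for α > 0).
Setting u(59) equal to that: 59^α = 0.21·200^α ⇒ (59/200)^α = 0.21.
α = ln(0.21) / ln(59/200) = -1.560648/-1.220780 ≈ 1.278.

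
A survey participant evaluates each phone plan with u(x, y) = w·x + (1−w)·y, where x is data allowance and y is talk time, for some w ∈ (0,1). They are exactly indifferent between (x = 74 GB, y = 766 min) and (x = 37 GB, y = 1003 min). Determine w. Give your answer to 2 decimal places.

w = 0.86

Indifference: w·74 + (1−w)·766 = w·37 + (1−w)·1003.
Collecting terms: w·37 = (1−w)·237.
So w/(1−w) = 237/37 = 6.4054, giving w = 237/(37+237) = 0.86.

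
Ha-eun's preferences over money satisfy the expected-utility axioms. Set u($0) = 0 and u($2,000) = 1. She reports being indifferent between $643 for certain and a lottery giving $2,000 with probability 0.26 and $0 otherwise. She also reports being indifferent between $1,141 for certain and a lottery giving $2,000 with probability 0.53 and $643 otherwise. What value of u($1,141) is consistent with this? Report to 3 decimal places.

0.652

From the first indifference, u($643) = 0.26·u($2,000) + 0.74·u($0) = 0.26·1 + 0.74·0 = 0.26.
Then u($1,141) = 0.53·u($2,000) + 0.47·u($643) = 0.53·1.00 + 0.47·0.26 = 0.6522.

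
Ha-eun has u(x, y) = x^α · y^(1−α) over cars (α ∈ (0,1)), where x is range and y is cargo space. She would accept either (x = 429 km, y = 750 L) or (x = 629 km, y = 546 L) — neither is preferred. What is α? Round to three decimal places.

Set the two utilities equal: 429^α·750^(1−α) = 629^α·546^(1−α).
Taking logs: α·ln 429 + (1−α)·ln 750 = α·ln 629 + (1−α)·ln 546, i.e. α·-0.382674 = (1−α)·-0.317454.
Thus α·(-0.700128) = -0.317454, so α = -0.317454/-0.700128 ≈ 0.453.

α ≈ 0.453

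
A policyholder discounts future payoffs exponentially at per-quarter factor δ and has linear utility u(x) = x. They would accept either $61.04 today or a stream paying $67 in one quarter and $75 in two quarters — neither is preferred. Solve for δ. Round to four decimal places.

δ ≈ 0.5600

Equating present values: 61.04 = 67δ + 75δ².
That is, 75δ² + 67δ − 61.04 = 0, a quadratic in δ.
The positive root is δ = [−67 + √(67² + 4·75·61.04)] / (2·75) = (−67 + 151.000)/150 ≈ 0.5600.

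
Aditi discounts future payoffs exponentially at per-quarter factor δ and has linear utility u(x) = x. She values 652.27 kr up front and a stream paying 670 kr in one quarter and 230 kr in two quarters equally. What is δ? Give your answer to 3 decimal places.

Present value of the stream is 670·δ + 230·δ². Indifference gives 670δ + 230δ² = 652.27.
Rearranged: 230δ² + 670δ − 652.27 = 0.
By the quadratic formula (taking the positive root), δ = (−670 + √1048988.40) / 460 ≈ 0.770.

δ ≈ 0.770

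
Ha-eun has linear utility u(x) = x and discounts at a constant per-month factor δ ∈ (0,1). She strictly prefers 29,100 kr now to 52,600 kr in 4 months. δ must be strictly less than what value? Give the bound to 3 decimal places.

δ < 0.862

The preference means 29100 > δ^4·52600.
Dividing by 52600: δ^4 < 0.55323. Both sides are positive, so the 4th root keeps the direction.
δ < (29100/52600)^(1/4) ≈ 0.862.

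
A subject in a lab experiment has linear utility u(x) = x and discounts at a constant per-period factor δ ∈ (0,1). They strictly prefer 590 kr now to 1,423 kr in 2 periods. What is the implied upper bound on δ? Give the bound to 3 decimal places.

The preference means 590 > δ^2·1423.
Hence δ^2 < 590/1423 = 0.41462, and x ↦ x^(1/2) is increasing on (0,∞).
δ < (590/1423)^(1/2) ≈ 0.644.

δ < 0.644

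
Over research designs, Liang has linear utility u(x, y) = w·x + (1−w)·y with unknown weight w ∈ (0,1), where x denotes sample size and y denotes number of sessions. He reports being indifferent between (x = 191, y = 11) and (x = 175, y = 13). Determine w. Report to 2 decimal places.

w = 0.11

Indifference: w·191 + (1−w)·11 = w·175 + (1−w)·13.
Collecting terms: w·16 = (1−w)·2.
The marginal rate of substitution is 2/16, so w = 2/(16+2) = 0.11.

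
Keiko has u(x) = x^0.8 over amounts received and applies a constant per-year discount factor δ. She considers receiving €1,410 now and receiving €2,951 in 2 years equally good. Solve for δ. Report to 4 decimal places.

The payoff in 2 years is discounted by δ^2, so u(1410) = δ^2·u(2951) and δ^2 = u(1410)/u(2951).
Since u(x) = x^0.8, δ^2 = (1410/2951)^0.8 = 0.47780^0.8 = 0.55386.
Hence δ = (0.55386)^(1/2) = 0.744218.

δ ≈ 0.7442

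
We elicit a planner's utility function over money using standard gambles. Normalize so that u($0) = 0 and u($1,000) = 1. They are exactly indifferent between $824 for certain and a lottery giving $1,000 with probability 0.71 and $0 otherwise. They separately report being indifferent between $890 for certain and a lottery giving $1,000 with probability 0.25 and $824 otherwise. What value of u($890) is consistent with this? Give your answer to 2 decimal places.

From the first indifference, u($824) = 0.71·u($1,000) + 0.29·u($0) = 0.71·1 + 0.29·0 = 0.71.
The second indifference gives u($890) = 0.25·u($1,000) + 0.75·u($824) = 0.25·1.00 + 0.75·0.71 = 0.7825.

0.78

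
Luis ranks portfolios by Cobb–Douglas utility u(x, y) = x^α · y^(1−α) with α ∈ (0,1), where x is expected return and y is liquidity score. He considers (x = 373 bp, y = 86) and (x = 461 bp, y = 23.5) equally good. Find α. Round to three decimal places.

The Cobb–Douglas utilities coincide, so 373^α·86^(1−α) = 461^α·23.5^(1−α).
Taking logs: α·ln 373 + (1−α)·ln 86 = α·ln 461 + (1−α)·ln 23.5, i.e. α·-0.211820 = (1−α)·-1.297347.
Thus α·(-1.509167) = -1.297347, so α = -1.297347/-1.509167 ≈ 0.860.

α ≈ 0.860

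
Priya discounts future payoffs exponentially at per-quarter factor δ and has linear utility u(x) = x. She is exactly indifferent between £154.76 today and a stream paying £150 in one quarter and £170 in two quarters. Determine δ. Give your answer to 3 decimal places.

Equating present values: 154.76 = 150δ + 170δ².
That is, 170δ² + 150δ − 154.76 = 0, a quadratic in δ.
By the quadratic formula (taking the positive root), δ = (−150 + √127736.80) / 340 ≈ 0.610.

δ ≈ 0.610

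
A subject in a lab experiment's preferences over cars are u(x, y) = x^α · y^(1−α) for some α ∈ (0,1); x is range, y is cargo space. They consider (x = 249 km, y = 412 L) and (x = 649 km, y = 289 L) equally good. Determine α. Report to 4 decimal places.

Indifference: 249^α · 412^(1−α) = 649^α · 289^(1−α).
Taking logs: α·ln 249 + (1−α)·ln 412 = α·ln 649 + (1−α)·ln 289, i.e. α·-0.9579798 = (1−α)·-0.3545967.
With A = -0.9579798 and B = -0.3545967: α·A = (1−α)·B, so α = B/(A+B) = -0.3545967/-1.3125765 ≈ 0.2702.

α ≈ 0.2702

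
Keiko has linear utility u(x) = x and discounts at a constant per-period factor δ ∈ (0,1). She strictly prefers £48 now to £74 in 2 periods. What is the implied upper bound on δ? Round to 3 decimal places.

δ < 0.805

Under u(x) = x this choice says 48 > δ^2·74.
Hence δ^2 < 48/74 = 0.64865, and x ↦ x^(1/2) is increasing on (0,∞).
δ < 0.64865^(1/2) = 0.805.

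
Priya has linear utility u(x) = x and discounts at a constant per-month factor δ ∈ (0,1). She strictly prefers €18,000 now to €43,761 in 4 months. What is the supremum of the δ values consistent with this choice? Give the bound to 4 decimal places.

Under u(x) = x this choice says 18000 > δ^4·43761.
Dividing by 43761: δ^4 < 0.41133. Both sides are positive, so the 4th root keeps the direction.
δ < 0.41133^(1/4) = 0.8008.

δ < 0.8008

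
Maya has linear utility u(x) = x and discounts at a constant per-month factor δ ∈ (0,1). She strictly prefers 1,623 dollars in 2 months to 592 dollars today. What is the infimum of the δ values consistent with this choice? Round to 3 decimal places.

δ > 0.604

Comparing present values: 592 < δ^2·1623.
So δ^2 > 592/1623 = 0.36476; taking the square root of both positive sides preserves the inequality.
δ > 0.36476^(1/2) = 0.604.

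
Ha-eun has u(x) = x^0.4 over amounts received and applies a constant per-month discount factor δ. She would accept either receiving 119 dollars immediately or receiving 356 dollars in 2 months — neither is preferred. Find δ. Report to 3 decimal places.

Indifference means u(119) = δ^2 · u(356), so δ^2 = u(119)/u(356).
Since u(x) = x^0.4, δ^2 = (119/356)^0.4 = 0.33427^0.4 = 0.64512.
Taking the square root: δ = 0.64512^(1/2) ≈ 0.803.

δ ≈ 0.803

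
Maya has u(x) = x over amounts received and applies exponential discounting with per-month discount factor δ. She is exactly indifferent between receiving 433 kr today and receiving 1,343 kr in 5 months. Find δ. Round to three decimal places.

Indifference means u(433) = δ^5 · u(1343), so δ^5 = u(433)/u(1343).
With u(x) = x: δ^5 = 433/1343 = 0.32241.
Taking the 5th root: δ = 0.32241^(1/5) ≈ 0.797.

δ ≈ 0.797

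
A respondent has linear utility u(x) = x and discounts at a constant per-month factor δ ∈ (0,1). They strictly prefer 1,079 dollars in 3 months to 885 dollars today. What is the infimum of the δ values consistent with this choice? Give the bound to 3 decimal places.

Under u(x) = x this choice says 885 < δ^3·1079.
Dividing by 1079: δ^3 > 0.82020. Both sides are positive, so the cube root keeps the direction.
δ > (885/1079)^(1/3) ≈ 0.936.

δ > 0.936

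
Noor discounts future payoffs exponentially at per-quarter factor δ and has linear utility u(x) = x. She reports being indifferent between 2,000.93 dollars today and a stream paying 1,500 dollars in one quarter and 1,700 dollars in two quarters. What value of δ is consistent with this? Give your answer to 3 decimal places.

Present value of the stream is 1500·δ + 1700·δ². Indifference gives 1500δ + 1700δ² = 2000.93.
That is, 1700δ² + 1500δ − 2000.93 = 0, a quadratic in δ.
The positive root is δ = [−1500 + √(1500² + 4·1700·2000.93)] / (2·1700) = (−1500 + 3982.000)/3400 ≈ 0.730.

δ ≈ 0.730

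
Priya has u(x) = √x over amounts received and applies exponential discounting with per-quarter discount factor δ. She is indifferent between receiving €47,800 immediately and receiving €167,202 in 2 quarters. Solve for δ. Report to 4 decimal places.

δ ≈ 0.7312

Equating discounted utilities: u(47800) = δ^2·u(167202) ⇒ δ^2 = u(47800)/u(167202).
Since u(x) = √x, δ^2 = √(47800/167202) = 0.53468.
So δ = 0.53468^(1/2) ≈ 0.7312.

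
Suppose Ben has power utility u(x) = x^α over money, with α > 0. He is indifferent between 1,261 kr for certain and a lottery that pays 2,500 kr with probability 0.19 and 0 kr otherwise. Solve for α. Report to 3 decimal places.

α ≈ 2.427

The lottery's expected utility is 0.19·u(2500) + 0.81·u(0) = 0.19·2500^α (since u(0) = 0 for α > 0).
Equating: 1261^α = 0.19·2500^α, i.e. 0.5044^α = 0.19.
Taking logs: α·ln(1261/2500) = ln(0.19), so α = -1.660731 / -0.684386 ≈ 2.427.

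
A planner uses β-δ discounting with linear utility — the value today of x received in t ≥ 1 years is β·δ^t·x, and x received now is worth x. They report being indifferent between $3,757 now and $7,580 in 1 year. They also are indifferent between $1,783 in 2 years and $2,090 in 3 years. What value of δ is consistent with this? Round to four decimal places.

δ ≈ 0.8531

Both payoffs in the second observation are in the future, so β drops out: δ^2·1783 = δ^3·2090 ⇒ δ = 1783/2090 = 0.85311.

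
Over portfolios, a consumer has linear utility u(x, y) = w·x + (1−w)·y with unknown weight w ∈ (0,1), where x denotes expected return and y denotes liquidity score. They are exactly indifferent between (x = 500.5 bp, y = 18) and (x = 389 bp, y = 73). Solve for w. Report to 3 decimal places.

w = 0.330

Equating utilities: w·500.5 + (1−w)·18 = w·389 + (1−w)·73.
w·(500.5−389) = (1−w)·(73−18), i.e. w·111.5 = (1−w)·55.
So w/(1−w) = 55/111.5 = 0.4933, giving w = 55/(111.5+55) = 0.330.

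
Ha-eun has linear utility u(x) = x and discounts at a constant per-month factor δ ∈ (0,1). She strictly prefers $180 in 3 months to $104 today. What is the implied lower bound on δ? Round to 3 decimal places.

δ > 0.833

The preference means 104 < δ^3·180.
Hence δ^3 > 104/180 = 0.57778, and x ↦ x^(1/3) is increasing on (0,∞).
δ > 0.57778^(1/3) = 0.833.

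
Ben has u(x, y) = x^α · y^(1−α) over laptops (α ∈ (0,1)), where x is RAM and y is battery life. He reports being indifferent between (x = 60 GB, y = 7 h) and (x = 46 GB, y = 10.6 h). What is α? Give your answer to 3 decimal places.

α ≈ 0.610

The Cobb–Douglas utilities coincide, so 60^α·7^(1−α) = 46^α·10.6^(1−α).
(60/46)^α = (10.6/7)^(1−α); take logs: α·ln(60/46) = (1−α)·ln(10.6/7), i.e. α·0.265703 = (1−α)·0.414944.
So α/(1−α) = (0.414944)/(0.265703) = 1.561684, and α = 1.561684/2.561684 ≈ 0.610.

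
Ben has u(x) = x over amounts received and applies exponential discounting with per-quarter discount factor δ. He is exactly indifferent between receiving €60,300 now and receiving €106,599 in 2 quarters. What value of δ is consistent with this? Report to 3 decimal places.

Equating discounted utilities: u(60300) = δ^2·u(106599) ⇒ δ^2 = u(60300)/u(106599).
With u(x) = x: δ^2 = 60300/106599 = 0.56567.
So δ = 0.56567^(1/2) ≈ 0.752.

δ ≈ 0.752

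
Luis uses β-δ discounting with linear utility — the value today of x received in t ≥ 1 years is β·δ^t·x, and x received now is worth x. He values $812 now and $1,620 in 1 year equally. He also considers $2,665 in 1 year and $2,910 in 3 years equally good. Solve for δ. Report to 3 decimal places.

δ ≈ 0.957

From the later pair, β·δ^1·2665 = β·δ^3·2910; dividing through, δ^2 = 2665/2910 = 0.91581, so δ = 0.95698.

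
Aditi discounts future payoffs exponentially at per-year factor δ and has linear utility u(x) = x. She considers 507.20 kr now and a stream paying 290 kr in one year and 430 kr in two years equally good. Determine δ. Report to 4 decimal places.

Present value of the stream is 290·δ + 430·δ². Indifference gives 290δ + 430δ² = 507.20.
Rearranged: 430δ² + 290δ − 507.20 = 0.
δ = (−290 + √(290² + 4·430·507.20)) / (2·430) = (−290 + √956484.00) / 860 ≈ 0.8000.

δ ≈ 0.8000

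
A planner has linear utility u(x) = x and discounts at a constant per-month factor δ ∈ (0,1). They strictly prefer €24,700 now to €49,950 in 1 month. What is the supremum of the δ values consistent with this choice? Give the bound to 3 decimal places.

The preference means 24700 > δ·49950.
So δ < 24700/49950 = 0.49449.

δ < 0.494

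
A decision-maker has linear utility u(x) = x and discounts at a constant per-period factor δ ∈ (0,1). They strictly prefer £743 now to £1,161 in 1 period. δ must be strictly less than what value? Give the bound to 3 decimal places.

δ < 0.640

Under u(x) = x this choice says 743 > δ·1161.
Dividing through by 1161 gives δ < 0.63997.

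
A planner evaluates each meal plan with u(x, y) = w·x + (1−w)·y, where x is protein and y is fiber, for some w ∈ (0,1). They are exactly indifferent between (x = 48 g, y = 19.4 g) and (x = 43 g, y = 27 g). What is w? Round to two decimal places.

Indifference: w·48 + (1−w)·19.4 = w·43 + (1−w)·27.
w·(48−43) = (1−w)·(27−19.4), i.e. w·5 = (1−w)·7.6.
Hence w = 7.6/(5+7.6) = 7.6/12.6 = 0.60.

w = 0.60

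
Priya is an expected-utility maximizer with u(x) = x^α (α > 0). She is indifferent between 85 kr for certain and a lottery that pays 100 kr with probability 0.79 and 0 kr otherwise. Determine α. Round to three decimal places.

The lottery's expected utility is 0.79·u(100) + 0.21·u(0) = 0.79·100^α (since u(0) = 0 for α > 0).
Equating: 85^α = 0.79·100^α, i.e. 0.8500^α = 0.79.
α = ln(0.79) / ln(85/100) = -0.235722/-0.162519 ≈ 1.450.

α ≈ 1.450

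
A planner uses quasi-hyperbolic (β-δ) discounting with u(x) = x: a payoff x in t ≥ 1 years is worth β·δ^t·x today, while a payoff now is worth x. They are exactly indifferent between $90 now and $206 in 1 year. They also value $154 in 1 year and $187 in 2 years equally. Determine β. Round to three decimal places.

The second indifference involves only future payoffs, so β cancels: β·δ^1·154 = β·δ^2·187, giving δ = 154/187 = 0.82353.
Substituting δ into 90 = β·δ·206: β = 90/(169.647) ≈ 0.531.

β ≈ 0.531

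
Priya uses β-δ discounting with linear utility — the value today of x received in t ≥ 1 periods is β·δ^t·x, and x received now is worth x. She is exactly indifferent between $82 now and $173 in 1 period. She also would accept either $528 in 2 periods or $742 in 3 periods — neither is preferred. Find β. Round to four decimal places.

From the later pair, β·δ^2·528 = β·δ^3·742; dividing through, δ = 528/742 = 0.71159.
The first indifference: 82 = β·δ·173, so β = 82/(δ·173) = 82/(0.71159·173) ≈ 0.6661.

β ≈ 0.6661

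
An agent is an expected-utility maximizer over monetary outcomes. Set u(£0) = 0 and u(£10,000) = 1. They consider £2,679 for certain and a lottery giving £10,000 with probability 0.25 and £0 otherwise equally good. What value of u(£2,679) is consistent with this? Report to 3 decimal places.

u(£2,679) equals the lottery's expected utility: 0.25·1 + 0.75·0 = 0.25.

0.250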